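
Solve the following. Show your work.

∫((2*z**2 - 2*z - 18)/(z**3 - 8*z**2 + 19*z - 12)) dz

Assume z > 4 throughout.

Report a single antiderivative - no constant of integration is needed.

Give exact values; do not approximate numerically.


Step 1. Decompose ∫((2*z**2 - 2*z - 18)/(z**3 - 8*z**2 + 19*z - 12)) dz by partial fractions, (2*z**2 - 2*z - 18)/(z**3 - 8*z**2 + 19*z - 12) = -3/(z - 1) + 3/(z - 3) + 2/(z - 4): now ∫(2/(z - 4)) dz + ∫(3/(z - 3)) dz + ∫(-3/(z - 1)) dz.
Step 2. Evaluate the standard form [assuming z > 1]: now -3*log(z - 1) + ∫(2/(z - 4)) dz + ∫(3/(z - 3)) dz.
Step 3. Evaluate the standard form [assuming z > 4]: now 2*log(z - 4) - 3*log(z - 1) + ∫(3/(z - 3)) dz.
Step 4. Evaluate the standard form [assuming z > 3]: now 2*log(z - 4) + 3*log(z - 3) - 3*log(z - 1).
Answer: 2*log(z - 4) + 3*log(z - 3) - 3*log(z - 1).


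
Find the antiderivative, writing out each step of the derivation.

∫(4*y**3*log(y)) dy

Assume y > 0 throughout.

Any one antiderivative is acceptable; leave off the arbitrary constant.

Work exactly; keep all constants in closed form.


Step 1. Integrate ∫(4*y**3*log(y)) dy by parts with u = log(y), dv = (4*y**3) dy, so v = y**4 [assuming y > 0]: now y**4*log(y) + ∫(-y**3) dy.
Step 2. Evaluate the standard form: now y**4*log(y) - y**4/4.
Answer: y**4*log(y) - y**4/4.


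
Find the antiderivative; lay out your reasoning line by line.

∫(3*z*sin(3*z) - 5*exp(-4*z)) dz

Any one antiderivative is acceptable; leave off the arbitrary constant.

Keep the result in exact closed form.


Step 1. Rewrite: now ∫(3*z*sin(3*z)) dz + ∫(-5*exp(-4*z)) dz.
Step 2. Evaluate the standard form: now ∫(3*z*sin(3*z)) dz + 5*exp(-4*z)/4.
Step 3. Integrate ∫(3*z*sin(3*z)) dz by parts with u = z, dv = (3*sin(3*z)) dz, so v = -cos(3*z): now -z*cos(3*z) + ∫(cos(3*z)) dz + 5*exp(-4*z)/4.
Step 4. Evaluate the standard form: now -z*cos(3*z) + sin(3*z)/3 + 5*exp(-4*z)/4.
Answer: -z*cos(3*z) + sin(3*z)/3 + 5*exp(-4*z)/4.


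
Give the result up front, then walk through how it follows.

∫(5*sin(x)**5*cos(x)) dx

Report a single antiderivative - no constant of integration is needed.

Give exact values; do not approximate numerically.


The answer is 5*sin(x)**6/6.
Step 1. Substitute u = sin(x), turning ∫(5*sin(x)**5*cos(x)) dx into ∫(5*u**5) du: now ∫(5*u**5) du.
Step 2. Evaluate the standard form: now 5*u**6/6.
Step 3. Substitute back u = sin(x): now 5*sin(x)**6/6.
Answer: 5*sin(x)**6/6.


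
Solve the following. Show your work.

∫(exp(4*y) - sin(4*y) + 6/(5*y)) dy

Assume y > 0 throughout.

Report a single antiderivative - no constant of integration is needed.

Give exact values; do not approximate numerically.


Step 1. Rewrite: now ∫(6/(5*y)) dy + ∫(exp(4*y)) dy + ∫(-sin(4*y)) dy.
Step 2. Evaluate the standard form: now cos(4*y)/4 + ∫(6/(5*y)) dy + ∫(exp(4*y)) dy.
Step 3. Evaluate the standard form [assuming y > 0]: now 6*log(y)/5 + cos(4*y)/4 + ∫(exp(4*y)) dy.
Step 4. Evaluate the standard form: now exp(4*y)/4 + 6*log(y)/5 + cos(4*y)/4.
Answer: exp(4*y)/4 + 6*log(y)/5 + cos(4*y)/4.


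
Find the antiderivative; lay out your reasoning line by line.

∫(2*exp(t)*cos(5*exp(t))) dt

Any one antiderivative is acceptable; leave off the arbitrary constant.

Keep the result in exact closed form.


Step 1. Substitute u = exp(t), turning ∫(2*exp(t)*cos(5*exp(t))) dt into ∫(2*cos(5*u)) du: now ∫(2*cos(5*u)) du.
Step 2. Evaluate the standard form: now 2*sin(5*u)/5.
Step 3. Substitute back u = exp(t): now 2*sin(5*exp(t))/5.
Answer: 2*sin(5*exp(t))/5.


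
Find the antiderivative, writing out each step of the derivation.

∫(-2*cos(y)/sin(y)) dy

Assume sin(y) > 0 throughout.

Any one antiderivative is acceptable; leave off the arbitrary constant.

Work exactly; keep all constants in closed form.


Step 1. Substitute u = sin(y), turning ∫(-2*cos(y)/sin(y)) dy into ∫(-2/u) du: now ∫(-2/u) du.
Step 2. Evaluate the standard form [assuming u > 0]: now -2*log(u).
Step 3. Substitute back u = sin(y): now -2*log(sin(y)).
Answer: -2*log(sin(y)).


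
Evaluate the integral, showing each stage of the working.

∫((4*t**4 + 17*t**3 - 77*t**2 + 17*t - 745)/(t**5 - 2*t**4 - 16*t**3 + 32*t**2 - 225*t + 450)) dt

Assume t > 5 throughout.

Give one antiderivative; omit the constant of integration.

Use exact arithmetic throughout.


Step 1. Decompose ∫((4*t**4 + 17*t**3 - 77*t**2 + 17*t - 745)/(t**5 - 2*t**4 - 16*t**3 + 32*t**2 - 225*t + 450)) dt by partial fractions, (4*t**4 + 17*t**3 - 77*t**2 + 17*t - 745)/(t**5 - 2*t**4 - 16*t**3 + 32*t**2 - 225*t + 450) = 4/(t**2 + 9) - 1/(t + 5) + 3/(t - 2) + 2/(t - 5): now ∫(2/(t - 5)) dt + ∫(3/(t - 2)) dt + ∫(-1/(t + 5)) dt + ∫(4/(t**2 + 9)) dt.
Step 2. Evaluate the standard form [assuming t > -5]: now -log(t + 5) + ∫(2/(t - 5)) dt + ∫(3/(t - 2)) dt + ∫(4/(t**2 + 9)) dt.
Step 3. Evaluate the standard form [assuming t > 2]: now 3*log(t - 2) - log(t + 5) + ∫(2/(t - 5)) dt + ∫(4/(t**2 + 9)) dt.
Step 4. Evaluate the standard form [assuming t > 5]: now 2*log(t - 5) + 3*log(t - 2) - log(t + 5) + ∫(4/(t**2 + 9)) dt.
Step 5. Evaluate the standard form: now 2*log(t - 5) + 3*log(t - 2) - log(t + 5) + 4*atan(t/3)/3.
Answer: 2*log(t - 5) + 3*log(t - 2) - log(t + 5) + 4*atan(t/3)/3.


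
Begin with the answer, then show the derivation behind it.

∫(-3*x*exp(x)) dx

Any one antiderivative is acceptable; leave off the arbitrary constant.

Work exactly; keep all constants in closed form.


The answer is -3*x*exp(x) + 3*exp(x).
Step 1. Integrate ∫(-3*x*exp(x)) dx by parts with u = x, dv = (-3*exp(x)) dx, so v = -3*exp(x): now -3*x*exp(x) + ∫(3*exp(x)) dx.
Step 2. Evaluate the standard form: now -3*x*exp(x) + 3*exp(x).
Answer: -3*x*exp(x) + 3*exp(x).


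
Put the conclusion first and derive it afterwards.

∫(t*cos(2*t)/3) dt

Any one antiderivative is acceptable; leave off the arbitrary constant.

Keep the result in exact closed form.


The answer is t*sin(2*t)/6 + cos(2*t)/12.
Step 1. Integrate ∫(t*cos(2*t)/3) dt by parts with u = t, dv = (cos(2*t)/3) dt, so v = sin(2*t)/6: now t*sin(2*t)/6 + ∫(-sin(2*t)/6) dt.
Step 2. Evaluate the standard form: now t*sin(2*t)/6 + cos(2*t)/12.
Answer: t*sin(2*t)/6 + cos(2*t)/12.


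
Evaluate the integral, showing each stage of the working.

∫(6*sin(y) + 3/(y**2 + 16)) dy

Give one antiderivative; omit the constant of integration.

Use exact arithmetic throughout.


Step 1. Rewrite: now ∫(3/(y**2 + 16)) dy + ∫(6*sin(y)) dy.
Step 2. Evaluate the standard form: now 3*atan(y/4)/4 + ∫(6*sin(y)) dy.
Step 3. Evaluate the standard form: now -6*cos(y) + 3*atan(y/4)/4.
Answer: -6*cos(y) + 3*atan(y/4)/4.


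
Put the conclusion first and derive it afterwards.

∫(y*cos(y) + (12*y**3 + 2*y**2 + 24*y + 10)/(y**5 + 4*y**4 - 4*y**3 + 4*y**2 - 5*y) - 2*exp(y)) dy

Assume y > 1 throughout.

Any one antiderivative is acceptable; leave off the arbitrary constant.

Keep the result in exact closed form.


The answer is y*sin(y) - 2*exp(y) - 2*log(y) + 4*log(y - 1) - 2*log(y + 5) + cos(y) - 2*atan(y).
Step 1. Rewrite: now ∫(y*cos(y)) dy + ∫((12*y**3 + 2*y**2 + 24*y + 10)/(y**5 + 4*y**4 - 4*y**3 + 4*y**2 - 5*y)) dy + ∫(-2*exp(y)) dy.
Step 2. Decompose ∫((12*y**3 + 2*y**2 + 24*y + 10)/(y**5 + 4*y**4 - 4*y**3 + 4*y**2 - 5*y)) dy by partial fractions, (12*y**3 + 2*y**2 + 24*y + 10)/(y**5 + 4*y**4 - 4*y**3 + 4*y**2 - 5*y) = -2/(y**2 + 1) - 2/(y + 5) + 4/(y - 1) - 2/y: now ∫(-2/y) dy + ∫(y*cos(y)) dy + ∫(4/(y - 1)) dy + ∫(-2/(y + 5)) dy + ∫(-2/(y**2 + 1)) dy + ∫(-2*exp(y)) dy.
Step 3. Evaluate the standard form [assuming y > -5]: now -2*log(y + 5) + ∫(-2/y) dy + ∫(y*cos(y)) dy + ∫(4/(y - 1)) dy + ∫(-2/(y**2 + 1)) dy + ∫(-2*exp(y)) dy.
Step 4. Evaluate the standard form [assuming y > 1]: now 4*log(y - 1) - 2*log(y + 5) + ∫(-2/y) dy + ∫(y*cos(y)) dy + ∫(-2/(y**2 + 1)) dy + ∫(-2*exp(y)) dy.
Step 5. Evaluate the standard form [assuming y > 0]: now -2*log(y) + 4*log(y - 1) - 2*log(y + 5) + ∫(y*cos(y)) dy + ∫(-2/(y**2 + 1)) dy + ∫(-2*exp(y)) dy.
Step 6. Evaluate the standard form: now -2*log(y) + 4*log(y - 1) - 2*log(y + 5) - 2*atan(y) + ∫(y*cos(y)) dy + ∫(-2*exp(y)) dy.
Step 7. Evaluate the standard form: now -2*exp(y) - 2*log(y) + 4*log(y - 1) - 2*log(y + 5) - 2*atan(y) + ∫(y*cos(y)) dy.
Step 8. Integrate ∫(y*cos(y)) dy by parts with u = y, dv = (cos(y)) dy, so v = sin(y): now y*sin(y) - 2*exp(y) - 2*log(y) + 4*log(y - 1) - 2*log(y + 5) - 2*atan(y) + ∫(-sin(y)) dy.
Step 9. Evaluate the standard form: now y*sin(y) - 2*exp(y) - 2*log(y) + 4*log(y - 1) - 2*log(y + 5) + cos(y) - 2*atan(y).
Answer: y*sin(y) - 2*exp(y) - 2*log(y) + 4*log(y - 1) - 2*log(y + 5) + cos(y) - 2*atan(y).


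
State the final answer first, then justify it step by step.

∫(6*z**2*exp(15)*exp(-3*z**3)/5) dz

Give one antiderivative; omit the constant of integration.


The answer is -2*exp(15 - 3*z**3)/15.
Step 1. Substitute u = z**3 - 5, turning ∫(6*z**2*exp(15)*exp(-3*z**3)/5) dz into ∫(2*exp(-3*u)/5) du: now ∫(2*exp(-3*u)/5) du.
Step 2. Evaluate the standard form: now -2*exp(-3*u)/15.
Step 3. Substitute back u = z**3 - 5: now -2*exp(15 - 3*z**3)/15.
Answer: -2*exp(15 - 3*z**3)/15.


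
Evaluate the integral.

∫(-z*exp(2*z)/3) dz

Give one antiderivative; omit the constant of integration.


Answer: -z*exp(2*z)/6 + exp(2*z)/12.


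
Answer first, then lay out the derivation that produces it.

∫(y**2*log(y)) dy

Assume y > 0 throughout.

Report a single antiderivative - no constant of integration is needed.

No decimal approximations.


The answer is y**3*log(y)/3 - y**3/9.
Step 1. Integrate ∫(y**2*log(y)) dy by parts with u = log(y), dv = (y**2) dy, so v = y**3/3 [assuming y > 0]: now y**3*log(y)/3 + ∫(-y**2/3) dy.
Step 2. Evaluate the standard form: now y**3*log(y)/3 - y**3/9.
Answer: y**3*log(y)/3 - y**3/9.


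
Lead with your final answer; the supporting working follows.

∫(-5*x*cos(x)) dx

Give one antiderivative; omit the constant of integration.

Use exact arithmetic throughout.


The answer is -5*x*sin(x) - 5*cos(x).
Step 1. Integrate ∫(-5*x*cos(x)) dx by parts with u = x, dv = (-5*cos(x)) dx, so v = -5*sin(x): now -5*x*sin(x) + ∫(5*sin(x)) dx.
Step 2. Evaluate the standard form: now -5*x*sin(x) - 5*cos(x).
Answer: -5*x*sin(x) - 5*cos(x).


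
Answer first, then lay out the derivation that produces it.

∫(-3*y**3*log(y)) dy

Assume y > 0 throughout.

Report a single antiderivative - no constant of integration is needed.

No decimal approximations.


The answer is -3*y**4*log(y)/4 + 3*y**4/16.
Step 1. Integrate ∫(-3*y**3*log(y)) dy by parts with u = log(y), dv = (-3*y**3) dy, so v = -3*y**4/4 [assuming y > 0]: now -3*y**4*log(y)/4 + ∫(3*y**3/4) dy.
Step 2. Evaluate the standard form: now -3*y**4*log(y)/4 + 3*y**4/16.
Answer: -3*y**4*log(y)/4 + 3*y**4/16.


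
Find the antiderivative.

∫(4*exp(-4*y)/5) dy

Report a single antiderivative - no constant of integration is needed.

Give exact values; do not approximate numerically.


Answer: -exp(-4*y)/5.


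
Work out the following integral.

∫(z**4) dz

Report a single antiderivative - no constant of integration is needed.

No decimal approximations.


Answer: z**5/5.


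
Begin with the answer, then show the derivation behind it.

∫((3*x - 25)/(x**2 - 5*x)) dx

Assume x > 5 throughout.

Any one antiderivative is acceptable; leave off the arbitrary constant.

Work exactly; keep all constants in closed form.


The answer is 5*log(x) - 2*log(x - 5).
Step 1. Decompose ∫((3*x - 25)/(x**2 - 5*x)) dx by partial fractions, (3*x - 25)/(x**2 - 5*x) = -2/(x - 5) + 5/x: now ∫(5/x) dx + ∫(-2/(x - 5)) dx.
Step 2. Evaluate the standard form [assuming x > 5]: now -2*log(x - 5) + ∫(5/x) dx.
Step 3. Evaluate the standard form [assuming x > 0]: now 5*log(x) - 2*log(x - 5).
Answer: 5*log(x) - 2*log(x - 5).


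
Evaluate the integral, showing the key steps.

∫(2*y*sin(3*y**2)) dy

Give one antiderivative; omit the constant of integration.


Step 1. Substitute u = y**2, turning ∫(2*y*sin(3*y**2)) dy into ∫(sin(3*u)) du: now ∫(sin(3*u)) du.
Step 2. Evaluate the standard form: now -cos(3*u)/3.
Step 3. Substitute back u = y**2: now -cos(3*y**2)/3.
Answer: -cos(3*y**2)/3.


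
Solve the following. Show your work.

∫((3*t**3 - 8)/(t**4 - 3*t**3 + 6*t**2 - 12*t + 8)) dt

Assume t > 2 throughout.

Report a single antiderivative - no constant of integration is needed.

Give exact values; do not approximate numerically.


Step 1. Decompose ∫((3*t**3 - 8)/(t**4 - 3*t**3 + 6*t**2 - 12*t + 8)) dt by partial fractions, (3*t**3 - 8)/(t**4 - 3*t**3 + 6*t**2 - 12*t + 8) = 4/(t**2 + 4) + 1/(t - 1) + 2/(t - 2): now ∫(2/(t - 2)) dt + ∫(1/(t - 1)) dt + ∫(4/(t**2 + 4)) dt.
Step 2. Evaluate the standard form [assuming t > 2]: now 2*log(t - 2) + ∫(1/(t - 1)) dt + ∫(4/(t**2 + 4)) dt.
Step 3. Evaluate the standard form [assuming t > 1]: now 2*log(t - 2) + log(t - 1) + ∫(4/(t**2 + 4)) dt.
Step 4. Evaluate the standard form: now 2*log(t - 2) + log(t - 1) + 2*atan(t/2).
Answer: 2*log(t - 2) + log(t - 1) + 2*atan(t/2).


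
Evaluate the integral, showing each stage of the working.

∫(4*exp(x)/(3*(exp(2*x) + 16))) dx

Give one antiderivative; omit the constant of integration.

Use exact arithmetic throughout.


Step 1. Substitute u = exp(x), turning ∫(4*exp(x)/(3*(exp(2*x) + 16))) dx into ∫(4/(3*(u**2 + 16))) du: now ∫(4/(3*(u**2 + 16))) du.
Step 2. Evaluate the standard form: now atan(u/4)/3.
Step 3. Substitute back u = exp(x): now atan(exp(x)/4)/3.
Answer: atan(exp(x)/4)/3.


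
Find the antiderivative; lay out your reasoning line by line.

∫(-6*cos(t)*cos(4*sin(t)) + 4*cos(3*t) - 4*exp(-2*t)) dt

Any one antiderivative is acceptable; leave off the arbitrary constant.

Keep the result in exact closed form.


Step 1. Rewrite: now ∫(-6*cos(t)*cos(4*sin(t))) dt + ∫(-4*exp(-2*t)) dt + ∫(4*cos(3*t)) dt.
Step 2. Evaluate the standard form: now ∫(-6*cos(t)*cos(4*sin(t))) dt + ∫(4*cos(3*t)) dt + 2*exp(-2*t).
Step 3. Substitute u = sin(t), turning ∫(-6*cos(t)*cos(4*sin(t))) dt into ∫(-6*cos(4*u)) du: now ∫(4*cos(3*t)) dt + ∫(-6*cos(4*u)) du + 2*exp(-2*t).
Step 4. Evaluate the standard form: now -3*sin(4*u)/2 + ∫(4*cos(3*t)) dt + 2*exp(-2*t).
Step 5. Substitute back u = sin(t): now -3*sin(4*sin(t))/2 + ∫(4*cos(3*t)) dt + 2*exp(-2*t).
Step 6. Evaluate the standard form: now 4*sin(3*t)/3 - 3*sin(4*sin(t))/2 + 2*exp(-2*t).
Answer: 4*sin(3*t)/3 - 3*sin(4*sin(t))/2 + 2*exp(-2*t).


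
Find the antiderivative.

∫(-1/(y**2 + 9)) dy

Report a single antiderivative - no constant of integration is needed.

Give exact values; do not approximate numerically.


Answer: -atan(y/3)/3.


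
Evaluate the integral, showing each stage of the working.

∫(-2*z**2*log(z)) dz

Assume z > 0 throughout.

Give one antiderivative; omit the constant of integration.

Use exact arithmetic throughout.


Step 1. Integrate ∫(-2*z**2*log(z)) dz by parts with u = log(z), dv = (-2*z**2) dz, so v = -2*z**3/3 [assuming z > 0]: now -2*z**3*log(z)/3 + ∫(2*z**2/3) dz.
Step 2. Evaluate the standard form: now -2*z**3*log(z)/3 + 2*z**3/9.
Answer: -2*z**3*log(z)/3 + 2*z**3/9.


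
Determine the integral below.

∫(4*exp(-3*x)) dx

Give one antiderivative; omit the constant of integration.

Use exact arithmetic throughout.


Answer: -4*exp(-3*x)/3.


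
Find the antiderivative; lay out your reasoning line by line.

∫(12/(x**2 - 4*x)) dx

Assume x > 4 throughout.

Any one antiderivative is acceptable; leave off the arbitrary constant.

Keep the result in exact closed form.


Step 1. Decompose ∫(12/(x**2 - 4*x)) dx by partial fractions, 12/(x**2 - 4*x) = 3/(x - 4) - 3/x: now ∫(-3/x) dx + ∫(3/(x - 4)) dx.
Step 2. Evaluate the standard form [assuming x > 0]: now -3*log(x) + ∫(3/(x - 4)) dx.
Step 3. Evaluate the standard form [assuming x > 4]: now -3*log(x) + 3*log(x - 4).
Answer: -3*log(x) + 3*log(x - 4).


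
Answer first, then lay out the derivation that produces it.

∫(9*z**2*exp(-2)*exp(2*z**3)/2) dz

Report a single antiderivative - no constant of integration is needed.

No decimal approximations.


The answer is 3*exp(2*z**3 - 2)/4.
Step 1. Substitute u = z**3 - 1, turning ∫(9*z**2*exp(-2)*exp(2*z**3)/2) dz into ∫(3*exp(2*u)/2) du: now ∫(3*exp(2*u)/2) du.
Step 2. Evaluate the standard form: now 3*exp(2*u)/4.
Step 3. Substitute back u = z**3 - 1: now 3*exp(2*z**3 - 2)/4.
Answer: 3*exp(2*z**3 - 2)/4.


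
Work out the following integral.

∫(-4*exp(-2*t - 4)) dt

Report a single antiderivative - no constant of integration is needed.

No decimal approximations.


Answer: 2*exp(-2*t - 4).


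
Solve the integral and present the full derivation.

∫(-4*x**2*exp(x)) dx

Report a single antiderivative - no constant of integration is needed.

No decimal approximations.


Step 1. Integrate ∫(-4*x**2*exp(x)) dx by parts with u = x**2, dv = (-4*exp(x)) dx, so v = -4*exp(x): now -4*x**2*exp(x) + ∫(8*x*exp(x)) dx.
Step 2. Integrate ∫(8*x*exp(x)) dx by parts with u = x, dv = (8*exp(x)) dx, so v = 8*exp(x): now -4*x**2*exp(x) + 8*x*exp(x) + ∫(-8*exp(x)) dx.
Step 3. Evaluate the standard form: now -4*x**2*exp(x) + 8*x*exp(x) - 8*exp(x).
Answer: -4*x**2*exp(x) + 8*x*exp(x) - 8*exp(x).


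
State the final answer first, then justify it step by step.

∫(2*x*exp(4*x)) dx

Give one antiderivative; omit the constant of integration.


The answer is x*exp(4*x)/2 - exp(4*x)/8.
Step 1. Integrate ∫(2*x*exp(4*x)) dx by parts with u = x, dv = (2*exp(4*x)) dx, so v = exp(4*x)/2: now x*exp(4*x)/2 + ∫(-exp(4*x)/2) dx.
Step 2. Evaluate the standard form: now x*exp(4*x)/2 - exp(4*x)/8.
Answer: x*exp(4*x)/2 - exp(4*x)/8.


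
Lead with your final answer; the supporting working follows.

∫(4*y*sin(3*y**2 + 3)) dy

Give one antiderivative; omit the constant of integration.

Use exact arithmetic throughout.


The answer is -2*cos(3*y**2 + 3)/3.
Step 1. Substitute u = y**2 + 1, turning ∫(4*y*sin(3*y**2 + 3)) dy into ∫(2*sin(3*u)) du: now ∫(2*sin(3*u)) du.
Step 2. Evaluate the standard form: now -2*cos(3*u)/3.
Step 3. Substitute back u = y**2 + 1: now -2*cos(3*y**2 + 3)/3.
Answer: -2*cos(3*y**2 + 3)/3.


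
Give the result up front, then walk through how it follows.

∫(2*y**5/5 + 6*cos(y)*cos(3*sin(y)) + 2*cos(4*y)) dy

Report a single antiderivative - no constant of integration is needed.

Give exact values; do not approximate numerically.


The answer is y**6/15 + sin(4*y)/2 + 2*sin(3*sin(y)).
Step 1. Rewrite: now ∫(2*y**5/5) dy + ∫(6*cos(y)*cos(3*sin(y))) dy + ∫(2*cos(4*y)) dy.
Step 2. Evaluate the standard form: now sin(4*y)/2 + ∫(2*y**5/5) dy + ∫(6*cos(y)*cos(3*sin(y))) dy.
Step 3. Substitute u = sin(y), turning ∫(6*cos(y)*cos(3*sin(y))) dy into ∫(6*cos(3*u)) du: now sin(4*y)/2 + ∫(2*y**5/5) dy + ∫(6*cos(3*u)) du.
Step 4. Evaluate the standard form: now 2*sin(3*u) + sin(4*y)/2 + ∫(2*y**5/5) dy.
Step 5. Substitute back u = sin(y): now sin(4*y)/2 + 2*sin(3*sin(y)) + ∫(2*y**5/5) dy.
Step 6. Evaluate the standard form: now y**6/15 + sin(4*y)/2 + 2*sin(3*sin(y)).
Answer: y**6/15 + sin(4*y)/2 + 2*sin(3*sin(y)).


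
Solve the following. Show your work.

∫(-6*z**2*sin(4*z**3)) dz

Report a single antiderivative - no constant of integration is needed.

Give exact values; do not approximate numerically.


Step 1. Substitute u = z**3, turning ∫(-6*z**2*sin(4*z**3)) dz into ∫(-2*sin(4*u)) du: now ∫(-2*sin(4*u)) du.
Step 2. Evaluate the standard form: now cos(4*u)/2.
Step 3. Substitute back u = z**3: now cos(4*z**3)/2.
Answer: cos(4*z**3)/2.


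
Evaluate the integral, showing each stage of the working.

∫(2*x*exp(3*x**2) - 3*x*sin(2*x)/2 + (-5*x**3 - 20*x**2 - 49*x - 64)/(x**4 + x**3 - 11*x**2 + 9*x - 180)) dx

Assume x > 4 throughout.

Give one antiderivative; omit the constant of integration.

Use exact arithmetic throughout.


Step 1. Rewrite: now ∫(2*x*exp(3*x**2)) dx + ∫(-3*x*sin(2*x)/2) dx + ∫((-5*x**3 - 20*x**2 - 49*x - 64)/(x**4 + x**3 - 11*x**2 + 9*x - 180)) dx.
Step 2. Decompose ∫((-5*x**3 - 20*x**2 - 49*x - 64)/(x**4 + x**3 - 11*x**2 + 9*x - 180)) dx by partial fractions, (-5*x**3 - 20*x**2 - 49*x - 64)/(x**4 + x**3 - 11*x**2 + 9*x - 180) = -4/(x**2 + 9) - 1/(x + 5) - 4/(x - 4): now ∫(2*x*exp(3*x**2)) dx + ∫(-3*x*sin(2*x)/2) dx + ∫(-4/(x - 4)) dx + ∫(-1/(x + 5)) dx + ∫(-4/(x**2 + 9)) dx.
Step 3. Evaluate the standard form [assuming x > -5]: now -log(x + 5) + ∫(2*x*exp(3*x**2)) dx + ∫(-3*x*sin(2*x)/2) dx + ∫(-4/(x - 4)) dx + ∫(-4/(x**2 + 9)) dx.
Step 4. Evaluate the standard form [assuming x > 4]: now -4*log(x - 4) - log(x + 5) + ∫(2*x*exp(3*x**2)) dx + ∫(-3*x*sin(2*x)/2) dx + ∫(-4/(x**2 + 9)) dx.
Step 5. Evaluate the standard form: now -4*log(x - 4) - log(x + 5) - 4*atan(x/3)/3 + ∫(2*x*exp(3*x**2)) dx + ∫(-3*x*sin(2*x)/2) dx.
Step 6. Integrate ∫(-3*x*sin(2*x)/2) dx by parts with u = x, dv = (-3*sin(2*x)/2) dx, so v = 3*cos(2*x)/4: now 3*x*cos(2*x)/4 - 4*log(x - 4) - log(x + 5) - 4*atan(x/3)/3 + ∫(2*x*exp(3*x**2)) dx + ∫(-3*cos(2*x)/4) dx.
Step 7. Evaluate the standard form: now 3*x*cos(2*x)/4 - 4*log(x - 4) - log(x + 5) - 3*sin(2*x)/8 - 4*atan(x/3)/3 + ∫(2*x*exp(3*x**2)) dx.
Step 8. Substitute u = x**2, turning ∫(2*x*exp(3*x**2)) dx into ∫(exp(3*u)) du: now 3*x*cos(2*x)/4 - 4*log(x - 4) - log(x + 5) - 3*sin(2*x)/8 - 4*atan(x/3)/3 + ∫(exp(3*u)) du.
Step 9. Evaluate the standard form: now 3*x*cos(2*x)/4 + exp(3*u)/3 - 4*log(x - 4) - log(x + 5) - 3*sin(2*x)/8 - 4*atan(x/3)/3.
Step 10. Substitute back u = x**2: now 3*x*cos(2*x)/4 + exp(3*x**2)/3 - 4*log(x - 4) - log(x + 5) - 3*sin(2*x)/8 - 4*atan(x/3)/3.
Answer: 3*x*cos(2*x)/4 + exp(3*x**2)/3 - 4*log(x - 4) - log(x + 5) - 3*sin(2*x)/8 - 4*atan(x/3)/3.


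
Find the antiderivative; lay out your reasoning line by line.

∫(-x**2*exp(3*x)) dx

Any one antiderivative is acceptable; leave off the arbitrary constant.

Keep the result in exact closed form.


Step 1. Integrate ∫(-x**2*exp(3*x)) dx by parts with u = x**2, dv = (-exp(3*x)) dx, so v = -exp(3*x)/3: now -x**2*exp(3*x)/3 + ∫(2*x*exp(3*x)/3) dx.
Step 2. Integrate ∫(2*x*exp(3*x)/3) dx by parts with u = x, dv = (2*exp(3*x)/3) dx, so v = 2*exp(3*x)/9: now -x**2*exp(3*x)/3 + 2*x*exp(3*x)/9 + ∫(-2*exp(3*x)/9) dx.
Step 3. Evaluate the standard form: now -x**2*exp(3*x)/3 + 2*x*exp(3*x)/9 - 2*exp(3*x)/27.
Answer: -x**2*exp(3*x)/3 + 2*x*exp(3*x)/9 - 2*exp(3*x)/27.


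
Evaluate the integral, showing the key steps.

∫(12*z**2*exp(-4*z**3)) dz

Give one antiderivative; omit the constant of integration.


Step 1. Substitute u = z**3, turning ∫(12*z**2*exp(-4*z**3)) dz into ∫(4*exp(-4*u)) du: now ∫(4*exp(-4*u)) du.
Step 2. Evaluate the standard form: now -exp(-4*u).
Step 3. Substitute back u = z**3: now -exp(-4*z**3).
Answer: -exp(-4*z**3).


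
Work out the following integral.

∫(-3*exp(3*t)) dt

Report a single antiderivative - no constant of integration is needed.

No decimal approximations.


Answer: -exp(3*t).


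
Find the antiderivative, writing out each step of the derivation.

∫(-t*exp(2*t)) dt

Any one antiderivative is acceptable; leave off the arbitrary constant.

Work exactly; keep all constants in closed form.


Step 1. Integrate ∫(-t*exp(2*t)) dt by parts with u = t, dv = (-exp(2*t)) dt, so v = -exp(2*t)/2: now -t*exp(2*t)/2 + ∫(exp(2*t)/2) dt.
Step 2. Evaluate the standard form: now -t*exp(2*t)/2 + exp(2*t)/4.
Answer: -t*exp(2*t)/2 + exp(2*t)/4.


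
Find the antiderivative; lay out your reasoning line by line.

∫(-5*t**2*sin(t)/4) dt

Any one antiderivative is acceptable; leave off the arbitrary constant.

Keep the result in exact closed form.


Step 1. Integrate ∫(-5*t**2*sin(t)/4) dt by parts with u = t**2, dv = (-5*sin(t)/4) dt, so v = 5*cos(t)/4: now 5*t**2*cos(t)/4 + ∫(-5*t*cos(t)/2) dt.
Step 2. Integrate ∫(-5*t*cos(t)/2) dt by parts with u = t, dv = (-5*cos(t)/2) dt, so v = -5*sin(t)/2: now 5*t**2*cos(t)/4 - 5*t*sin(t)/2 + ∫(5*sin(t)/2) dt.
Step 3. Evaluate the standard form: now 5*t**2*cos(t)/4 - 5*t*sin(t)/2 - 5*cos(t)/2.
Answer: 5*t**2*cos(t)/4 - 5*t*sin(t)/2 - 5*cos(t)/2.


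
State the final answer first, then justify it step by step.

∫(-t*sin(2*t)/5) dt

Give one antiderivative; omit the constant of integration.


The answer is t*cos(2*t)/10 - sin(2*t)/20.
Step 1. Integrate ∫(-t*sin(2*t)/5) dt by parts with u = t, dv = (-sin(2*t)/5) dt, so v = cos(2*t)/10: now t*cos(2*t)/10 + ∫(-cos(2*t)/10) dt.
Step 2. Evaluate the standard form: now t*cos(2*t)/10 - sin(2*t)/20.
Answer: t*cos(2*t)/10 - sin(2*t)/20.


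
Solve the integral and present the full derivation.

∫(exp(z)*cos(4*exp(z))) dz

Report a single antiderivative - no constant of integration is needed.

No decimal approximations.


Step 1. Substitute u = exp(z), turning ∫(exp(z)*cos(4*exp(z))) dz into ∫(cos(4*u)) du: now ∫(cos(4*u)) du.
Step 2. Evaluate the standard form: now sin(4*u)/4.
Step 3. Substitute back u = exp(z): now sin(4*exp(z))/4.
Answer: sin(4*exp(z))/4.


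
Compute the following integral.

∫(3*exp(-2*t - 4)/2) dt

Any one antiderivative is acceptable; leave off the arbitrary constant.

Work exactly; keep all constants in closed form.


Answer: -3*exp(-2*t - 4)/4.


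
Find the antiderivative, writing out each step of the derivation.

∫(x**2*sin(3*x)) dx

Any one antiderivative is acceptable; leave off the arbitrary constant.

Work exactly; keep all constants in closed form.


Step 1. Integrate ∫(x**2*sin(3*x)) dx by parts with u = x**2, dv = (sin(3*x)) dx, so v = -cos(3*x)/3: now -x**2*cos(3*x)/3 + ∫(2*x*cos(3*x)/3) dx.
Step 2. Integrate ∫(2*x*cos(3*x)/3) dx by parts with u = x, dv = (2*cos(3*x)/3) dx, so v = 2*sin(3*x)/9: now -x**2*cos(3*x)/3 + 2*x*sin(3*x)/9 + ∫(-2*sin(3*x)/9) dx.
Step 3. Evaluate the standard form: now -x**2*cos(3*x)/3 + 2*x*sin(3*x)/9 + 2*cos(3*x)/27.
Answer: -x**2*cos(3*x)/3 + 2*x*sin(3*x)/9 + 2*cos(3*x)/27.


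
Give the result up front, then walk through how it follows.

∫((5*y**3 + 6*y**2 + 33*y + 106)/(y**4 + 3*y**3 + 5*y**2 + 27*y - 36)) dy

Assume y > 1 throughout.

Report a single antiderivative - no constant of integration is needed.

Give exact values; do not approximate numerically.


The answer is 3*log(y - 1) + 2*log(y + 4) - 4*atan(y/3)/3.
Step 1. Decompose ∫((5*y**3 + 6*y**2 + 33*y + 106)/(y**4 + 3*y**3 + 5*y**2 + 27*y - 36)) dy by partial fractions, (5*y**3 + 6*y**2 + 33*y + 106)/(y**4 + 3*y**3 + 5*y**2 + 27*y - 36) = -4/(y**2 + 9) + 2/(y + 4) + 3/(y - 1): now ∫(3/(y - 1)) dy + ∫(2/(y + 4)) dy + ∫(-4/(y**2 + 9)) dy.
Step 2. Evaluate the standard form [assuming y > 1]: now 3*log(y - 1) + ∫(2/(y + 4)) dy + ∫(-4/(y**2 + 9)) dy.
Step 3. Evaluate the standard form [assuming y > -4]: now 3*log(y - 1) + 2*log(y + 4) + ∫(-4/(y**2 + 9)) dy.
Step 4. Evaluate the standard form: now 3*log(y - 1) + 2*log(y + 4) - 4*atan(y/3)/3.
Answer: 3*log(y - 1) + 2*log(y + 4) - 4*atan(y/3)/3.


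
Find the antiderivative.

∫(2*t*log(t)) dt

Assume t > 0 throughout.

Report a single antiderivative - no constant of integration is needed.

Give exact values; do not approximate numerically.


Answer: t**2*log(t) - t**2/2.


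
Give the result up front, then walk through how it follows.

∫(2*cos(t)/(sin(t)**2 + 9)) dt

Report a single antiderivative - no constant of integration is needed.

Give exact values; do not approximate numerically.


The answer is 2*atan(sin(t)/3)/3.
Step 1. Substitute u = sin(t), turning ∫(2*cos(t)/(sin(t)**2 + 9)) dt into ∫(2/(u**2 + 9)) du: now ∫(2/(u**2 + 9)) du.
Step 2. Evaluate the standard form: now 2*atan(u/3)/3.
Step 3. Substitute back u = sin(t): now 2*atan(sin(t)/3)/3.
Answer: 2*atan(sin(t)/3)/3.


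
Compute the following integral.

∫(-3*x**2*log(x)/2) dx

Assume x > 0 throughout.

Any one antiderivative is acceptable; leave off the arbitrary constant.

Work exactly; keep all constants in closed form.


Answer: -x**3*log(x)/2 + x**3/6.


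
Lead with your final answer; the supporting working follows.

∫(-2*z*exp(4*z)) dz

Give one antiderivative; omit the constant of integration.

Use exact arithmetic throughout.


The answer is -z*exp(4*z)/2 + exp(4*z)/8.
Step 1. Integrate ∫(-2*z*exp(4*z)) dz by parts with u = z, dv = (-2*exp(4*z)) dz, so v = -exp(4*z)/2: now -z*exp(4*z)/2 + ∫(exp(4*z)/2) dz.
Step 2. Evaluate the standard form: now -z*exp(4*z)/2 + exp(4*z)/8.
Answer: -z*exp(4*z)/2 + exp(4*z)/8.


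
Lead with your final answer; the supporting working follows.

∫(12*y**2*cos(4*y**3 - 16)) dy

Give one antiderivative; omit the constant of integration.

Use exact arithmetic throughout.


The answer is sin(4*y**3 - 16).
Step 1. Substitute u = y**3 - 4, turning ∫(12*y**2*cos(4*y**3 - 16)) dy into ∫(4*cos(4*u)) du: now ∫(4*cos(4*u)) du.
Step 2. Evaluate the standard form: now sin(4*u).
Step 3. Substitute back u = y**3 - 4: now sin(4*y**3 - 16).
Answer: sin(4*y**3 - 16).


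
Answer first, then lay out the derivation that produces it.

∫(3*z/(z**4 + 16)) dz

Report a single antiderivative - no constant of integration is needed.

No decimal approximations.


The answer is 3*atan(z**2/4)/8.
Step 1. Substitute u = z**2, turning ∫(3*z/(z**4 + 16)) dz into ∫(3/(2*(u**2 + 16))) du: now ∫(3/(2*(u**2 + 16))) du.
Step 2. Evaluate the standard form: now 3*atan(u/4)/8.
Step 3. Substitute back u = z**2: now 3*atan(z**2/4)/8.
Answer: 3*atan(z**2/4)/8.


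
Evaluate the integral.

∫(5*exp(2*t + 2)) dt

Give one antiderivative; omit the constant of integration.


Answer: 5*exp(2*t + 2)/2.


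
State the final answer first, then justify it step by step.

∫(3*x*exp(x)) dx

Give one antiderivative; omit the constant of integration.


The answer is 3*x*exp(x) - 3*exp(x).
Step 1. Integrate ∫(3*x*exp(x)) dx by parts with u = x, dv = (3*exp(x)) dx, so v = 3*exp(x): now 3*x*exp(x) + ∫(-3*exp(x)) dx.
Step 2. Evaluate the standard form: now 3*x*exp(x) - 3*exp(x).
Answer: 3*x*exp(x) - 3*exp(x).


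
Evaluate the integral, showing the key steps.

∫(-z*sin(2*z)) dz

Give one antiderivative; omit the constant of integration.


Step 1. Integrate ∫(-z*sin(2*z)) dz by parts with u = z, dv = (-sin(2*z)) dz, so v = cos(2*z)/2: now z*cos(2*z)/2 + ∫(-cos(2*z)/2) dz.
Step 2. Evaluate the standard form: now z*cos(2*z)/2 - sin(2*z)/4.
Answer: z*cos(2*z)/2 - sin(2*z)/4.


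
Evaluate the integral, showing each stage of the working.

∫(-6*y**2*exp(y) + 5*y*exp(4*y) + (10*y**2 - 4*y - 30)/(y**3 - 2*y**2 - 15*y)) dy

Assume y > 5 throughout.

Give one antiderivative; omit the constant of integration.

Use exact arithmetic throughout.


Step 1. Rewrite: now ∫(5*y*exp(4*y)) dy + ∫(-6*y**2*exp(y)) dy + ∫((10*y**2 - 4*y - 30)/(y**3 - 2*y**2 - 15*y)) dy.
Step 2. Decompose ∫((10*y**2 - 4*y - 30)/(y**3 - 2*y**2 - 15*y)) dy by partial fractions, (10*y**2 - 4*y - 30)/(y**3 - 2*y**2 - 15*y) = 3/(y + 3) + 5/(y - 5) + 2/y: now ∫(2/y) dy + ∫(5*y*exp(4*y)) dy + ∫(-6*y**2*exp(y)) dy + ∫(5/(y - 5)) dy + ∫(3/(y + 3)) dy.
Step 3. Evaluate the standard form [assuming y > -3]: now 3*log(y + 3) + ∫(2/y) dy + ∫(5*y*exp(4*y)) dy + ∫(-6*y**2*exp(y)) dy + ∫(5/(y - 5)) dy.
Step 4. Evaluate the standard form [assuming y > 0]: now 2*log(y) + 3*log(y + 3) + ∫(5*y*exp(4*y)) dy + ∫(-6*y**2*exp(y)) dy + ∫(5/(y - 5)) dy.
Step 5. Evaluate the standard form [assuming y > 5]: now 2*log(y) + 5*log(y - 5) + 3*log(y + 3) + ∫(5*y*exp(4*y)) dy + ∫(-6*y**2*exp(y)) dy.
Step 6. Integrate ∫(-6*y**2*exp(y)) dy by parts with u = y**2, dv = (-6*exp(y)) dy, so v = -6*exp(y): now -6*y**2*exp(y) + 2*log(y) + 5*log(y - 5) + 3*log(y + 3) + ∫(12*y*exp(y)) dy + ∫(5*y*exp(4*y)) dy.
Step 7. Integrate ∫(12*y*exp(y)) dy by parts with u = y, dv = (12*exp(y)) dy, so v = 12*exp(y): now -6*y**2*exp(y) + 12*y*exp(y) + 2*log(y) + 5*log(y - 5) + 3*log(y + 3) + ∫(5*y*exp(4*y)) dy + ∫(-12*exp(y)) dy.
Step 8. Evaluate the standard form: now -6*y**2*exp(y) + 12*y*exp(y) - 12*exp(y) + 2*log(y) + 5*log(y - 5) + 3*log(y + 3) + ∫(5*y*exp(4*y)) dy.
Step 9. Integrate ∫(5*y*exp(4*y)) dy by parts with u = y, dv = (5*exp(4*y)) dy, so v = 5*exp(4*y)/4: now -6*y**2*exp(y) + 5*y*exp(4*y)/4 + 12*y*exp(y) - 12*exp(y) + 2*log(y) + 5*log(y - 5) + 3*log(y + 3) + ∫(-5*exp(4*y)/4) dy.
Step 10. Evaluate the standard form: now -6*y**2*exp(y) + 5*y*exp(4*y)/4 + 12*y*exp(y) - 5*exp(4*y)/16 - 12*exp(y) + 2*log(y) + 5*log(y - 5) + 3*log(y + 3).
Answer: -6*y**2*exp(y) + 5*y*exp(4*y)/4 + 12*y*exp(y) - 5*exp(4*y)/16 - 12*exp(y) + 2*log(y) + 5*log(y - 5) + 3*log(y + 3).


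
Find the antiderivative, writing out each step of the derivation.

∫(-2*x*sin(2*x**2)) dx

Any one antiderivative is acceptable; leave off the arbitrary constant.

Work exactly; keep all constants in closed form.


Step 1. Substitute u = x**2, turning ∫(-2*x*sin(2*x**2)) dx into ∫(-sin(2*u)) du: now ∫(-sin(2*u)) du.
Step 2. Evaluate the standard form: now cos(2*u)/2.
Step 3. Substitute back u = x**2: now cos(2*x**2)/2.
Answer: cos(2*x**2)/2.


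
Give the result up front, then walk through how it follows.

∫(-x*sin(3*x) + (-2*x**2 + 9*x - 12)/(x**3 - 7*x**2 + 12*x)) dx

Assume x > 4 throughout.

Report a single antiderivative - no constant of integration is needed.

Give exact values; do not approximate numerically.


The answer is x*cos(3*x)/3 - log(x) - 2*log(x - 4) + log(x - 3) - sin(3*x)/9.
Step 1. Rewrite: now ∫(-x*sin(3*x)) dx + ∫((-2*x**2 + 9*x - 12)/(x**3 - 7*x**2 + 12*x)) dx.
Step 2. Integrate ∫(-x*sin(3*x)) dx by parts with u = x, dv = (-sin(3*x)) dx, so v = cos(3*x)/3: now x*cos(3*x)/3 + ∫((-2*x**2 + 9*x - 12)/(x**3 - 7*x**2 + 12*x)) dx + ∫(-cos(3*x)/3) dx.
Step 3. Evaluate the standard form: now x*cos(3*x)/3 - sin(3*x)/9 + ∫((-2*x**2 + 9*x - 12)/(x**3 - 7*x**2 + 12*x)) dx.
Step 4. Decompose ∫((-2*x**2 + 9*x - 12)/(x**3 - 7*x**2 + 12*x)) dx by partial fractions, (-2*x**2 + 9*x - 12)/(x**3 - 7*x**2 + 12*x) = 1/(x - 3) - 2/(x - 4) - 1/x: now x*cos(3*x)/3 - sin(3*x)/9 + ∫(-1/x) dx + ∫(-2/(x - 4)) dx + ∫(1/(x - 3)) dx.
Step 5. Evaluate the standard form [assuming x > 3]: now x*cos(3*x)/3 + log(x - 3) - sin(3*x)/9 + ∫(-1/x) dx + ∫(-2/(x - 4)) dx.
Step 6. Evaluate the standard form [assuming x > 0]: now x*cos(3*x)/3 - log(x) + log(x - 3) - sin(3*x)/9 + ∫(-2/(x - 4)) dx.
Step 7. Evaluate the standard form [assuming x > 4]: now x*cos(3*x)/3 - log(x) - 2*log(x - 4) + log(x - 3) - sin(3*x)/9.
Answer: x*cos(3*x)/3 - log(x) - 2*log(x - 4) + log(x - 3) - sin(3*x)/9.


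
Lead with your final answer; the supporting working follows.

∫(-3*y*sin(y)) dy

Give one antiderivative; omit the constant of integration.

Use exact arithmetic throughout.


The answer is 3*y*cos(y) - 3*sin(y).
Step 1. Integrate ∫(-3*y*sin(y)) dy by parts with u = y, dv = (-3*sin(y)) dy, so v = 3*cos(y): now 3*y*cos(y) + ∫(-3*cos(y)) dy.
Step 2. Evaluate the standard form: now 3*y*cos(y) - 3*sin(y).
Answer: 3*y*cos(y) - 3*sin(y).


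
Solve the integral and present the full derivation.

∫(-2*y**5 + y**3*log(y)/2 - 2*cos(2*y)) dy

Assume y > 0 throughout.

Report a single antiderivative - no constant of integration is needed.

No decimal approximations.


Step 1. Rewrite: now ∫(-2*y**5) dy + ∫(y**3*log(y)/2) dy + ∫(-2*cos(2*y)) dy.
Step 2. Evaluate the standard form: now -y**6/3 + ∫(y**3*log(y)/2) dy + ∫(-2*cos(2*y)) dy.
Step 3. Integrate ∫(y**3*log(y)/2) dy by parts with u = log(y), dv = (y**3/2) dy, so v = y**4/8 [assuming y > 0]: now -y**6/3 + y**4*log(y)/8 + ∫(-y**3/8) dy + ∫(-2*cos(2*y)) dy.
Step 4. Evaluate the standard form: now -y**6/3 + y**4*log(y)/8 - y**4/32 + ∫(-2*cos(2*y)) dy.
Step 5. Evaluate the standard form: now -y**6/3 + y**4*log(y)/8 - y**4/32 - sin(2*y).
Answer: -y**6/3 + y**4*log(y)/8 - y**4/32 - sin(2*y).


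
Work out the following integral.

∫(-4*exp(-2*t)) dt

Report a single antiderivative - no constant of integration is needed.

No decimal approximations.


Answer: 2*exp(-2*t).


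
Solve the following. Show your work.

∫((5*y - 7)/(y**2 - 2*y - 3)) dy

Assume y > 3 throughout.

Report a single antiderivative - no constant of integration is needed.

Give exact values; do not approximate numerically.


Step 1. Decompose ∫((5*y - 7)/(y**2 - 2*y - 3)) dy by partial fractions, (5*y - 7)/(y**2 - 2*y - 3) = 3/(y + 1) + 2/(y - 3): now ∫(2/(y - 3)) dy + ∫(3/(y + 1)) dy.
Step 2. Evaluate the standard form [assuming y > 3]: now 2*log(y - 3) + ∫(3/(y + 1)) dy.
Step 3. Evaluate the standard form [assuming y > -1]: now 2*log(y - 3) + 3*log(y + 1).
Answer: 2*log(y - 3) + 3*log(y + 1).


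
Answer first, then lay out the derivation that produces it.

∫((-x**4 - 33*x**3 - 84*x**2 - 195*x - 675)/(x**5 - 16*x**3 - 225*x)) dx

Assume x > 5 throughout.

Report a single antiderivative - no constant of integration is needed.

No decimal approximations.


The answer is 3*log(x) - 5*log(x - 5) + log(x + 5) - atan(x/3).
Step 1. Decompose ∫((-x**4 - 33*x**3 - 84*x**2 - 195*x - 675)/(x**5 - 16*x**3 - 225*x)) dx by partial fractions, (-x**4 - 33*x**3 - 84*x**2 - 195*x - 675)/(x**5 - 16*x**3 - 225*x) = -3/(x**2 + 9) + 1/(x + 5) - 5/(x - 5) + 3/x: now ∫(3/x) dx + ∫(-5/(x - 5)) dx + ∫(1/(x + 5)) dx + ∫(-3/(x**2 + 9)) dx.
Step 2. Evaluate the standard form [assuming x > 5]: now -5*log(x - 5) + ∫(3/x) dx + ∫(1/(x + 5)) dx + ∫(-3/(x**2 + 9)) dx.
Step 3. Evaluate the standard form [assuming x > -5]: now -5*log(x - 5) + log(x + 5) + ∫(3/x) dx + ∫(-3/(x**2 + 9)) dx.
Step 4. Evaluate the standard form [assuming x > 0]: now 3*log(x) - 5*log(x - 5) + log(x + 5) + ∫(-3/(x**2 + 9)) dx.
Step 5. Evaluate the standard form: now 3*log(x) - 5*log(x - 5) + log(x + 5) - atan(x/3).
Answer: 3*log(x) - 5*log(x - 5) + log(x + 5) - atan(x/3).


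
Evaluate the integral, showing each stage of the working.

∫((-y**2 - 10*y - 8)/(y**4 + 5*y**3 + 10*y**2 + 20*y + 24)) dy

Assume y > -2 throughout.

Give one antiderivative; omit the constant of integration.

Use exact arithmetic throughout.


Step 1. Decompose ∫((-y**2 - 10*y - 8)/(y**4 + 5*y**3 + 10*y**2 + 20*y + 24)) dy by partial fractions, (-y**2 - 10*y - 8)/(y**4 + 5*y**3 + 10*y**2 + 20*y + 24) = -2/(y**2 + 4) - 1/(y + 3) + 1/(y + 2): now ∫(1/(y + 2)) dy + ∫(-1/(y + 3)) dy + ∫(-2/(y**2 + 4)) dy.
Step 2. Evaluate the standard form [assuming y > -3]: now -log(y + 3) + ∫(1/(y + 2)) dy + ∫(-2/(y**2 + 4)) dy.
Step 3. Evaluate the standard form [assuming y > -2]: now log(y + 2) - log(y + 3) + ∫(-2/(y**2 + 4)) dy.
Step 4. Evaluate the standard form: now log(y + 2) - log(y + 3) - atan(y/2).
Answer: log(y + 2) - log(y + 3) - atan(y/2).


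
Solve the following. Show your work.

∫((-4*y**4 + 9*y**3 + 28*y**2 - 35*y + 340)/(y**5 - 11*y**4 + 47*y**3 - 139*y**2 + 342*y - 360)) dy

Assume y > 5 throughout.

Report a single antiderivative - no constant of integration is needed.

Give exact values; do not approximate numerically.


Step 1. Decompose ∫((-4*y**4 + 9*y**3 + 28*y**2 - 35*y + 340)/(y**5 - 11*y**4 + 47*y**3 - 139*y**2 + 342*y - 360)) dy by partial fractions, (-4*y**4 + 9*y**3 + 28*y**2 - 35*y + 340)/(y**5 - 11*y**4 + 47*y**3 - 139*y**2 + 342*y - 360) = -4/(y**2 + 9) + 5/(y - 2) - 4/(y - 4) - 5/(y - 5): now ∫(-5/(y - 5)) dy + ∫(-4/(y - 4)) dy + ∫(5/(y - 2)) dy + ∫(-4/(y**2 + 9)) dy.
Step 2. Evaluate the standard form [assuming y > 5]: now -5*log(y - 5) + ∫(-4/(y - 4)) dy + ∫(5/(y - 2)) dy + ∫(-4/(y**2 + 9)) dy.
Step 3. Evaluate the standard form [assuming y > 2]: now -5*log(y - 5) + 5*log(y - 2) + ∫(-4/(y - 4)) dy + ∫(-4/(y**2 + 9)) dy.
Step 4. Evaluate the standard form [assuming y > 4]: now -5*log(y - 5) - 4*log(y - 4) + 5*log(y - 2) + ∫(-4/(y**2 + 9)) dy.
Step 5. Evaluate the standard form: now -5*log(y - 5) - 4*log(y - 4) + 5*log(y - 2) - 4*atan(y/3)/3.
Answer: -5*log(y - 5) - 4*log(y - 4) + 5*log(y - 2) - 4*atan(y/3)/3.


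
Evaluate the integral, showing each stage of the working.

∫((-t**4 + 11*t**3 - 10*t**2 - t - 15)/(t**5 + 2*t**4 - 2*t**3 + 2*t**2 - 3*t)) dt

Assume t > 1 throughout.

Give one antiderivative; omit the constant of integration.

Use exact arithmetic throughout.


Step 1. Decompose ∫((-t**4 + 11*t**3 - 10*t**2 - t - 15)/(t**5 + 2*t**4 - 2*t**3 + 2*t**2 - 3*t)) dt by partial fractions, (-t**4 + 11*t**3 - 10*t**2 - t - 15)/(t**5 + 2*t**4 - 2*t**3 + 2*t**2 - 3*t) = 3/(t**2 + 1) - 4/(t + 3) - 2/(t - 1) + 5/t: now ∫(5/t) dt + ∫(-2/(t - 1)) dt + ∫(-4/(t + 3)) dt + ∫(3/(t**2 + 1)) dt.
Step 2. Evaluate the standard form [assuming t > -3]: now -4*log(t + 3) + ∫(5/t) dt + ∫(-2/(t - 1)) dt + ∫(3/(t**2 + 1)) dt.
Step 3. Evaluate the standard form [assuming t > 1]: now -2*log(t - 1) - 4*log(t + 3) + ∫(5/t) dt + ∫(3/(t**2 + 1)) dt.
Step 4. Evaluate the standard form [assuming t > 0]: now 5*log(t) - 2*log(t - 1) - 4*log(t + 3) + ∫(3/(t**2 + 1)) dt.
Step 5. Evaluate the standard form: now 5*log(t) - 2*log(t - 1) - 4*log(t + 3) + 3*atan(t).
Answer: 5*log(t) - 2*log(t - 1) - 4*log(t + 3) + 3*atan(t).
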